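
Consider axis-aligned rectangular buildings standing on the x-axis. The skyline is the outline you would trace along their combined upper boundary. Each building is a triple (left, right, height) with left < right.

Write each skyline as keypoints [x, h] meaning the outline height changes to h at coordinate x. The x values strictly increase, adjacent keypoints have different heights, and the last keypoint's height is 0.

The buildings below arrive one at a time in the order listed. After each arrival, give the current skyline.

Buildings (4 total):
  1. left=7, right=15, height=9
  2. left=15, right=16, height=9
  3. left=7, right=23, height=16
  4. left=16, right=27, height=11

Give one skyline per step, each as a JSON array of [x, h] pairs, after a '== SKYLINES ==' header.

== SKYLINES ==
[[7,9],[15,0]]
[[7,9],[16,0]]
[[7,16],[23,0]]
[[7,16],[23,11],[27,0]]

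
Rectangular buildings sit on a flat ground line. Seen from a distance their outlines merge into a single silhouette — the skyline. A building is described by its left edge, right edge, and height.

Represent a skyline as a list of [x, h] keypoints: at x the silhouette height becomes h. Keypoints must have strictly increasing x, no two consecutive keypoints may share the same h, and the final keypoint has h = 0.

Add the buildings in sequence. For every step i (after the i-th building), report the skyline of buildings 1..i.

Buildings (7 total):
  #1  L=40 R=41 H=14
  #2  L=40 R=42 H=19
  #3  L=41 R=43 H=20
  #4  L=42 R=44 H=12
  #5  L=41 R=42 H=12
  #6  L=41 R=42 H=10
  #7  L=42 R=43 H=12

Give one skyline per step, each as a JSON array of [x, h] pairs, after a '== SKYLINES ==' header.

== SKYLINES ==
[[40,14],[41,0]]
[[40,19],[42,0]]
[[40,19],[41,20],[43,0]]
[[40,19],[41,20],[43,12],[44,0]]
[[40,19],[41,20],[43,12],[44,0]]
[[40,19],[41,20],[43,12],[44,0]]
[[40,19],[41,20],[43,12],[44,0]]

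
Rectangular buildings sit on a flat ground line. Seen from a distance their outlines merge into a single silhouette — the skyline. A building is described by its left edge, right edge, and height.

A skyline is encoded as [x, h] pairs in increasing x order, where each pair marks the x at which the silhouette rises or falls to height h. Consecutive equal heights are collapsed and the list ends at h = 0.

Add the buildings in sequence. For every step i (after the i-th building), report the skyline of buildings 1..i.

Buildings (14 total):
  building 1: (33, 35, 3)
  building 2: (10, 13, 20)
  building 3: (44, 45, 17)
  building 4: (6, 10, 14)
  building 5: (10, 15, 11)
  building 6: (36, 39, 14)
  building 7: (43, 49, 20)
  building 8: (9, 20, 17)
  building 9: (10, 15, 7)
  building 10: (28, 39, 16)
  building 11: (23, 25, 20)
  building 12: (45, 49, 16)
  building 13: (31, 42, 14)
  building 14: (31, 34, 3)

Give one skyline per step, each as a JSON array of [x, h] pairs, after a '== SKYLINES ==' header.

== SKYLINES ==
[[33,3],[35,0]]
[[10,20],[13,0],[33,3],[35,0]]
[[10,20],[13,0],[33,3],[35,0],[44,17],[45,0]]
[[6,14],[10,20],[13,0],[33,3],[35,0],[44,17],[45,0]]
[[6,14],[10,20],[13,11],[15,0],[33,3],[35,0],[44,17],[45,0]]
[[6,14],[10,20],[13,11],[15,0],[33,3],[35,0],[36,14],[39,0],[44,17],[45,0]]
[[6,14],[10,20],[13,11],[15,0],[33,3],[35,0],[36,14],[39,0],[43,20],[49,0]]
[[6,14],[9,17],[10,20],[13,17],[20,0],[33,3],[35,0],[36,14],[39,0],[43,20],[49,0]]
[[6,14],[9,17],[10,20],[13,17],[20,0],[33,3],[35,0],[36,14],[39,0],[43,20],[49,0]]
[[6,14],[9,17],[10,20],[13,17],[20,0],[28,16],[39,0],[43,20],[49,0]]
[[6,14],[9,17],[10,20],[13,17],[20,0],[23,20],[25,0],[28,16],[39,0],[43,20],[49,0]]
[[6,14],[9,17],[10,20],[13,17],[20,0],[23,20],[25,0],[28,16],[39,0],[43,20],[49,0]]
[[6,14],[9,17],[10,20],[13,17],[20,0],[23,20],[25,0],[28,16],[39,14],[42,0],[43,20],[49,0]]
[[6,14],[9,17],[10,20],[13,17],[20,0],[23,20],[25,0],[28,16],[39,14],[42,0],[43,20],[49,0]]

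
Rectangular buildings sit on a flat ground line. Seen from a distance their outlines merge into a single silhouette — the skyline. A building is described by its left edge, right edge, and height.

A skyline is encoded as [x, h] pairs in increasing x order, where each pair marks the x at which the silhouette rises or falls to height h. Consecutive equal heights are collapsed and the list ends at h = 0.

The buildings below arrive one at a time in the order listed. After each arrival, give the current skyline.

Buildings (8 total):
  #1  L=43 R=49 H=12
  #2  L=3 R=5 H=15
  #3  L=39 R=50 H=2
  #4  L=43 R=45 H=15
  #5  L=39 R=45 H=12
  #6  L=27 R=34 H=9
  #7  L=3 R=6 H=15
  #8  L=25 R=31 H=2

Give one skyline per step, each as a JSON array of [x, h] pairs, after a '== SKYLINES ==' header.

== SKYLINES ==
[[43,12],[49,0]]
[[3,15],[5,0],[43,12],[49,0]]
[[3,15],[5,0],[39,2],[43,12],[49,2],[50,0]]
[[3,15],[5,0],[39,2],[43,15],[45,12],[49,2],[50,0]]
[[3,15],[5,0],[39,12],[43,15],[45,12],[49,2],[50,0]]
[[3,15],[5,0],[27,9],[34,0],[39,12],[43,15],[45,12],[49,2],[50,0]]
[[3,15],[6,0],[27,9],[34,0],[39,12],[43,15],[45,12],[49,2],[50,0]]
[[3,15],[6,0],[25,2],[27,9],[34,0],[39,12],[43,15],[45,12],[49,2],[50,0]]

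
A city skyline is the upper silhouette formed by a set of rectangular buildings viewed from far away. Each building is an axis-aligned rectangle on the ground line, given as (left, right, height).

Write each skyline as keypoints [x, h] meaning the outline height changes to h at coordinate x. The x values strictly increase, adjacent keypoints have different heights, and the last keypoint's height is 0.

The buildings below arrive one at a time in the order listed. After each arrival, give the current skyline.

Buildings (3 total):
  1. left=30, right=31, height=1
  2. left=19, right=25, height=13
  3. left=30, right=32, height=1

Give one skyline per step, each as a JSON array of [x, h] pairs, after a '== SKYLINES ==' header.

== SKYLINES ==
[[30,1],[31,0]]
[[19,13],[25,0],[30,1],[31,0]]
[[19,13],[25,0],[30,1],[32,0]]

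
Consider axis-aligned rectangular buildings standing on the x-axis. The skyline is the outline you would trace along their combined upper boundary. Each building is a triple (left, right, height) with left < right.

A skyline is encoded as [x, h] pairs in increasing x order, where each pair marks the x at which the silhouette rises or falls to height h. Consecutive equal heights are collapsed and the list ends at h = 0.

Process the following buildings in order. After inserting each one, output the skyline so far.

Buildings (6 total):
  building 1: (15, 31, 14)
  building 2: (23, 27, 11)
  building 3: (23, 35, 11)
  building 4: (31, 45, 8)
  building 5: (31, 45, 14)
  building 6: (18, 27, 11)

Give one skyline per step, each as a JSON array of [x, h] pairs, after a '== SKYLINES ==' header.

== SKYLINES ==
[[15,14],[31,0]]
[[15,14],[31,0]]
[[15,14],[31,11],[35,0]]
[[15,14],[31,11],[35,8],[45,0]]
[[15,14],[45,0]]
[[15,14],[45,0]]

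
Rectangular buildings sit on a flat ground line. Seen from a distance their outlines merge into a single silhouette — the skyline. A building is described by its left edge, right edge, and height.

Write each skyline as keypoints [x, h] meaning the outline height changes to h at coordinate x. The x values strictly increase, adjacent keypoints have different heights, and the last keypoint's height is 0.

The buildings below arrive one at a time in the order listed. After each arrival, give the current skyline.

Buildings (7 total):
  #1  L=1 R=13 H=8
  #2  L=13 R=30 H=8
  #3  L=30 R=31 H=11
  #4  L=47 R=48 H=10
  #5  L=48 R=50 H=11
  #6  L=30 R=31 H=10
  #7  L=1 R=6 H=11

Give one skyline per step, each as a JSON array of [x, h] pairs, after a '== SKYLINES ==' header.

== SKYLINES ==
[[1,8],[13,0]]
[[1,8],[30,0]]
[[1,8],[30,11],[31,0]]
[[1,8],[30,11],[31,0],[47,10],[48,0]]
[[1,8],[30,11],[31,0],[47,10],[48,11],[50,0]]
[[1,8],[30,11],[31,0],[47,10],[48,11],[50,0]]
[[1,11],[6,8],[30,11],[31,0],[47,10],[48,11],[50,0]]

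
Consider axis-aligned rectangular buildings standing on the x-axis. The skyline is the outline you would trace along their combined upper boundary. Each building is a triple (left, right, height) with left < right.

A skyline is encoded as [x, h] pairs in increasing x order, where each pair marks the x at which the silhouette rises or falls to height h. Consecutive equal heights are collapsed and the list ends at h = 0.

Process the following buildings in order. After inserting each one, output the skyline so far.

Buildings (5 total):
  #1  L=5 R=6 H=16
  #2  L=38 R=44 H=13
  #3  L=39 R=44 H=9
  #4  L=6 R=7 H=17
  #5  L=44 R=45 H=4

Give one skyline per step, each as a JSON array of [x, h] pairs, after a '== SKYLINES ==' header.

== SKYLINES ==
[[5,16],[6,0]]
[[5,16],[6,0],[38,13],[44,0]]
[[5,16],[6,0],[38,13],[44,0]]
[[5,16],[6,17],[7,0],[38,13],[44,0]]
[[5,16],[6,17],[7,0],[38,13],[44,4],[45,0]]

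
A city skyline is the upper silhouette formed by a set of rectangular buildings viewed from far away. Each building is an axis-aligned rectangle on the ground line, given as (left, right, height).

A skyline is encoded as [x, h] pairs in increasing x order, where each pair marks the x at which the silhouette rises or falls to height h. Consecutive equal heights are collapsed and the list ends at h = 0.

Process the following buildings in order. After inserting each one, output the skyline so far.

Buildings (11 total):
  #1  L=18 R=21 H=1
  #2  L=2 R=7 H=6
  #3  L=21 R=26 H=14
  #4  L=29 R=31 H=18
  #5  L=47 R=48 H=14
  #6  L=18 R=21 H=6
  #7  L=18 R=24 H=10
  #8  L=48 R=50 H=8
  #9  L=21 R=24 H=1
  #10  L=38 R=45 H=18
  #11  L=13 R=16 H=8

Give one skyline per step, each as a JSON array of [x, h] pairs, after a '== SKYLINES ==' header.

== SKYLINES ==
[[18,1],[21,0]]
[[2,6],[7,0],[18,1],[21,0]]
[[2,6],[7,0],[18,1],[21,14],[26,0]]
[[2,6],[7,0],[18,1],[21,14],[26,0],[29,18],[31,0]]
[[2,6],[7,0],[18,1],[21,14],[26,0],[29,18],[31,0],[47,14],[48,0]]
[[2,6],[7,0],[18,6],[21,14],[26,0],[29,18],[31,0],[47,14],[48,0]]
[[2,6],[7,0],[18,10],[21,14],[26,0],[29,18],[31,0],[47,14],[48,0]]
[[2,6],[7,0],[18,10],[21,14],[26,0],[29,18],[31,0],[47,14],[48,8],[50,0]]
[[2,6],[7,0],[18,10],[21,14],[26,0],[29,18],[31,0],[47,14],[48,8],[50,0]]
[[2,6],[7,0],[18,10],[21,14],[26,0],[29,18],[31,0],[38,18],[45,0],[47,14],[48,8],[50,0]]
[[2,6],[7,0],[13,8],[16,0],[18,10],[21,14],[26,0],[29,18],[31,0],[38,18],[45,0],[47,14],[48,8],[50,0]]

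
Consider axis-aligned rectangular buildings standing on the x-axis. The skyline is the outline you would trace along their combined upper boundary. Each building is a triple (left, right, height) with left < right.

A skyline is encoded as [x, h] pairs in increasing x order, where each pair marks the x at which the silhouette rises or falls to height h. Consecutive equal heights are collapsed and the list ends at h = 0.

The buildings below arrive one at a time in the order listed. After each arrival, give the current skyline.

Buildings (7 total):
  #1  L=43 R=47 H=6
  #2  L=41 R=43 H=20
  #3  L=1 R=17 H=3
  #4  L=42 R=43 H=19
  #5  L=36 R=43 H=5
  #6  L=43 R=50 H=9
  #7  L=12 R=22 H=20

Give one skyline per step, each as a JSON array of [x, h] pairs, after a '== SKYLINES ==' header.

== SKYLINES ==
[[43,6],[47,0]]
[[41,20],[43,6],[47,0]]
[[1,3],[17,0],[41,20],[43,6],[47,0]]
[[1,3],[17,0],[41,20],[43,6],[47,0]]
[[1,3],[17,0],[36,5],[41,20],[43,6],[47,0]]
[[1,3],[17,0],[36,5],[41,20],[43,9],[50,0]]
[[1,3],[12,20],[22,0],[36,5],[41,20],[43,9],[50,0]]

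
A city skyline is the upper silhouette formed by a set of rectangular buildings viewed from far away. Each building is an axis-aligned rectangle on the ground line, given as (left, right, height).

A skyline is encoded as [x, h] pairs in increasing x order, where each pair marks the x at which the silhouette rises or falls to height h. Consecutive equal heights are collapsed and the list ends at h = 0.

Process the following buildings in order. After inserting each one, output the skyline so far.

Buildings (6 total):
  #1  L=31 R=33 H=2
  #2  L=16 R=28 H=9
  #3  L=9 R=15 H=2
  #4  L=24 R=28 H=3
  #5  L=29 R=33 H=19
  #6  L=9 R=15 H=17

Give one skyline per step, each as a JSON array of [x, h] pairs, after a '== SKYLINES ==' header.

== SKYLINES ==
[[31,2],[33,0]]
[[16,9],[28,0],[31,2],[33,0]]
[[9,2],[15,0],[16,9],[28,0],[31,2],[33,0]]
[[9,2],[15,0],[16,9],[28,0],[31,2],[33,0]]
[[9,2],[15,0],[16,9],[28,0],[29,19],[33,0]]
[[9,17],[15,0],[16,9],[28,0],[29,19],[33,0]]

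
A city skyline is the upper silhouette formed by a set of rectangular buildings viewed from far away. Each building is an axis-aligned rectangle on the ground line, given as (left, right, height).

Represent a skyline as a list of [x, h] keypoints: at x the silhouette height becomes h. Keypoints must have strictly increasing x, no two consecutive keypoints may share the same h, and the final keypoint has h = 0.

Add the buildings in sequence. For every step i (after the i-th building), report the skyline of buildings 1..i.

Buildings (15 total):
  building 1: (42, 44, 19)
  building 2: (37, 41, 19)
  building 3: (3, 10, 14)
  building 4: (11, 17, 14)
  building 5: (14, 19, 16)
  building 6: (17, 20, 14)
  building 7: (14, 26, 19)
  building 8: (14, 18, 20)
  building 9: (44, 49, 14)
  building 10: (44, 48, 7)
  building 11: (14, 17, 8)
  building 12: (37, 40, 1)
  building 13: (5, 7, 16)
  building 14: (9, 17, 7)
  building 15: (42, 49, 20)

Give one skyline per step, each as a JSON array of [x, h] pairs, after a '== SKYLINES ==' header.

== SKYLINES ==
[[42,19],[44,0]]
[[37,19],[41,0],[42,19],[44,0]]
[[3,14],[10,0],[37,19],[41,0],[42,19],[44,0]]
[[3,14],[10,0],[11,14],[17,0],[37,19],[41,0],[42,19],[44,0]]
[[3,14],[10,0],[11,14],[14,16],[19,0],[37,19],[41,0],[42,19],[44,0]]
[[3,14],[10,0],[11,14],[14,16],[19,14],[20,0],[37,19],[41,0],[42,19],[44,0]]
[[3,14],[10,0],[11,14],[14,19],[26,0],[37,19],[41,0],[42,19],[44,0]]
[[3,14],[10,0],[11,14],[14,20],[18,19],[26,0],[37,19],[41,0],[42,19],[44,0]]
[[3,14],[10,0],[11,14],[14,20],[18,19],[26,0],[37,19],[41,0],[42,19],[44,14],[49,0]]
[[3,14],[10,0],[11,14],[14,20],[18,19],[26,0],[37,19],[41,0],[42,19],[44,14],[49,0]]
[[3,14],[10,0],[11,14],[14,20],[18,19],[26,0],[37,19],[41,0],[42,19],[44,14],[49,0]]
[[3,14],[10,0],[11,14],[14,20],[18,19],[26,0],[37,19],[41,0],[42,19],[44,14],[49,0]]
[[3,14],[5,16],[7,14],[10,0],[11,14],[14,20],[18,19],[26,0],[37,19],[41,0],[42,19],[44,14],[49,0]]
[[3,14],[5,16],[7,14],[10,7],[11,14],[14,20],[18,19],[26,0],[37,19],[41,0],[42,19],[44,14],[49,0]]
[[3,14],[5,16],[7,14],[10,7],[11,14],[14,20],[18,19],[26,0],[37,19],[41,0],[42,20],[49,0]]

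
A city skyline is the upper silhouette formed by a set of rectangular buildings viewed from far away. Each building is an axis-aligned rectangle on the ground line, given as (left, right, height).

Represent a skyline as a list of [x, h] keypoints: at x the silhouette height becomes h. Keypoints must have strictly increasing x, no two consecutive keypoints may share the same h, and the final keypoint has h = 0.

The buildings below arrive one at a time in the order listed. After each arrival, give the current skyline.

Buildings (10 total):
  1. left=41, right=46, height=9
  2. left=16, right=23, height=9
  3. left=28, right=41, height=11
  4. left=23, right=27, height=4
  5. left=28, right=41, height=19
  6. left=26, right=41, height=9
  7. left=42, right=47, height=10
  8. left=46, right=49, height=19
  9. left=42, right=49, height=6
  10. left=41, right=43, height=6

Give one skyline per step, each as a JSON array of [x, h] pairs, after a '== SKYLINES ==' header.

== SKYLINES ==
[[41,9],[46,0]]
[[16,9],[23,0],[41,9],[46,0]]
[[16,9],[23,0],[28,11],[41,9],[46,0]]
[[16,9],[23,4],[27,0],[28,11],[41,9],[46,0]]
[[16,9],[23,4],[27,0],[28,19],[41,9],[46,0]]
[[16,9],[23,4],[26,9],[28,19],[41,9],[46,0]]
[[16,9],[23,4],[26,9],[28,19],[41,9],[42,10],[47,0]]
[[16,9],[23,4],[26,9],[28,19],[41,9],[42,10],[46,19],[49,0]]
[[16,9],[23,4],[26,9],[28,19],[41,9],[42,10],[46,19],[49,0]]
[[16,9],[23,4],[26,9],[28,19],[41,9],[42,10],[46,19],[49,0]]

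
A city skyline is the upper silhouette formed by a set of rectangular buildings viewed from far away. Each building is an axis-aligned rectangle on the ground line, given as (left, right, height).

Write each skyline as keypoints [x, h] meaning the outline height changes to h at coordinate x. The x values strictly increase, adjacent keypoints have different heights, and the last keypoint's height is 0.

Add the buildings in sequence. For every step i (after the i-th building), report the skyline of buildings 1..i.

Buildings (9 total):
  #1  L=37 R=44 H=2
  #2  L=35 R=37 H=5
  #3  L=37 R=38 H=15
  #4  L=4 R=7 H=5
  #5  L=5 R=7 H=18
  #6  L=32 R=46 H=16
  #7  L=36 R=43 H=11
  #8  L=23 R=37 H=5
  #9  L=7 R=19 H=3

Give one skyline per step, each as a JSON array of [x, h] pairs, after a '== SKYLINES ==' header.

== SKYLINES ==
[[37,2],[44,0]]
[[35,5],[37,2],[44,0]]
[[35,5],[37,15],[38,2],[44,0]]
[[4,5],[7,0],[35,5],[37,15],[38,2],[44,0]]
[[4,5],[5,18],[7,0],[35,5],[37,15],[38,2],[44,0]]
[[4,5],[5,18],[7,0],[32,16],[46,0]]
[[4,5],[5,18],[7,0],[32,16],[46,0]]
[[4,5],[5,18],[7,0],[23,5],[32,16],[46,0]]
[[4,5],[5,18],[7,3],[19,0],[23,5],[32,16],[46,0]]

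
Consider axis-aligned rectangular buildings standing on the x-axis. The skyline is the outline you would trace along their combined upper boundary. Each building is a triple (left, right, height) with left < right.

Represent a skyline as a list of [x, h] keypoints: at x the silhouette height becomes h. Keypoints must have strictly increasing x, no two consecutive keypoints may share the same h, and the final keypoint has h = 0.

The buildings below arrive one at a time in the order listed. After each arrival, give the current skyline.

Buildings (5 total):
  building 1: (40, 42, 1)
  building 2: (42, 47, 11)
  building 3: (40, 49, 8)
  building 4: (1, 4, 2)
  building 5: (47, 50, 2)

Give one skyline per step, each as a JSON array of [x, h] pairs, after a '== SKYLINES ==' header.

== SKYLINES ==
[[40,1],[42,0]]
[[40,1],[42,11],[47,0]]
[[40,8],[42,11],[47,8],[49,0]]
[[1,2],[4,0],[40,8],[42,11],[47,8],[49,0]]
[[1,2],[4,0],[40,8],[42,11],[47,8],[49,2],[50,0]]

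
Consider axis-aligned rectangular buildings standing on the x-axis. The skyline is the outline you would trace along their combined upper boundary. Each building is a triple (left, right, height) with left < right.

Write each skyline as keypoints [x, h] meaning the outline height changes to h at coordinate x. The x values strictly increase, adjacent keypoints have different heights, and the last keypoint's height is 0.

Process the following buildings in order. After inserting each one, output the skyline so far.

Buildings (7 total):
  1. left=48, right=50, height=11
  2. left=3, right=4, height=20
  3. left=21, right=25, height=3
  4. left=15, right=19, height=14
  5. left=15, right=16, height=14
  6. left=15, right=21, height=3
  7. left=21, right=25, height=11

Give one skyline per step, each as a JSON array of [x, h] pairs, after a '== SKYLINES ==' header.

== SKYLINES ==
[[48,11],[50,0]]
[[3,20],[4,0],[48,11],[50,0]]
[[3,20],[4,0],[21,3],[25,0],[48,11],[50,0]]
[[3,20],[4,0],[15,14],[19,0],[21,3],[25,0],[48,11],[50,0]]
[[3,20],[4,0],[15,14],[19,0],[21,3],[25,0],[48,11],[50,0]]
[[3,20],[4,0],[15,14],[19,3],[25,0],[48,11],[50,0]]
[[3,20],[4,0],[15,14],[19,3],[21,11],[25,0],[48,11],[50,0]]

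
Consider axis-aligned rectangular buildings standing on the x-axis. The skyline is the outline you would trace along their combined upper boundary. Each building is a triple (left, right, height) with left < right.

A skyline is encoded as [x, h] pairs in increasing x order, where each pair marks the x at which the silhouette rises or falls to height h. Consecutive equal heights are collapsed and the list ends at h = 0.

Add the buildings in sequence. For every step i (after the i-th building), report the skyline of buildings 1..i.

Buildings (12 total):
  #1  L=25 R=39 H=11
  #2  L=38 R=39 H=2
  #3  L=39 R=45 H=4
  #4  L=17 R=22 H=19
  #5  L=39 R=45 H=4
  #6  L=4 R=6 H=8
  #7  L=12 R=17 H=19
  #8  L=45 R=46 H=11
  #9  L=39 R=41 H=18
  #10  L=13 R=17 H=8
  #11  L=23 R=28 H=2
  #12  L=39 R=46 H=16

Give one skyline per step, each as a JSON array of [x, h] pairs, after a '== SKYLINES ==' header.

== SKYLINES ==
[[25,11],[39,0]]
[[25,11],[39,0]]
[[25,11],[39,4],[45,0]]
[[17,19],[22,0],[25,11],[39,4],[45,0]]
[[17,19],[22,0],[25,11],[39,4],[45,0]]
[[4,8],[6,0],[17,19],[22,0],[25,11],[39,4],[45,0]]
[[4,8],[6,0],[12,19],[22,0],[25,11],[39,4],[45,0]]
[[4,8],[6,0],[12,19],[22,0],[25,11],[39,4],[45,11],[46,0]]
[[4,8],[6,0],[12,19],[22,0],[25,11],[39,18],[41,4],[45,11],[46,0]]
[[4,8],[6,0],[12,19],[22,0],[25,11],[39,18],[41,4],[45,11],[46,0]]
[[4,8],[6,0],[12,19],[22,0],[23,2],[25,11],[39,18],[41,4],[45,11],[46,0]]
[[4,8],[6,0],[12,19],[22,0],[23,2],[25,11],[39,18],[41,16],[46,0]]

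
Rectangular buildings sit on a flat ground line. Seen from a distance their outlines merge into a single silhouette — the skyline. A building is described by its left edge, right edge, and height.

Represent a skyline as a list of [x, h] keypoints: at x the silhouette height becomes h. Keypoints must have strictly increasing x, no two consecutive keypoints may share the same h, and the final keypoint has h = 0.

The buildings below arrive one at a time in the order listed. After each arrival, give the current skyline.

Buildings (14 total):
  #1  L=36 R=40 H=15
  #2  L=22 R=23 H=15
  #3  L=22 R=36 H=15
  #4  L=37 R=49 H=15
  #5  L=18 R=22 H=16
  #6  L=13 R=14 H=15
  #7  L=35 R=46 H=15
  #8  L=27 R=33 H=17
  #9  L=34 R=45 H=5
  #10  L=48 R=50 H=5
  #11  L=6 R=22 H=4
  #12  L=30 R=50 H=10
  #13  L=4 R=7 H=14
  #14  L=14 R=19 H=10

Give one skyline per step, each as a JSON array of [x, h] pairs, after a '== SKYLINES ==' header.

== SKYLINES ==
[[36,15],[40,0]]
[[22,15],[23,0],[36,15],[40,0]]
[[22,15],[40,0]]
[[22,15],[49,0]]
[[18,16],[22,15],[49,0]]
[[13,15],[14,0],[18,16],[22,15],[49,0]]
[[13,15],[14,0],[18,16],[22,15],[49,0]]
[[13,15],[14,0],[18,16],[22,15],[27,17],[33,15],[49,0]]
[[13,15],[14,0],[18,16],[22,15],[27,17],[33,15],[49,0]]
[[13,15],[14,0],[18,16],[22,15],[27,17],[33,15],[49,5],[50,0]]
[[6,4],[13,15],[14,4],[18,16],[22,15],[27,17],[33,15],[49,5],[50,0]]
[[6,4],[13,15],[14,4],[18,16],[22,15],[27,17],[33,15],[49,10],[50,0]]
[[4,14],[7,4],[13,15],[14,4],[18,16],[22,15],[27,17],[33,15],[49,10],[50,0]]
[[4,14],[7,4],[13,15],[14,10],[18,16],[22,15],[27,17],[33,15],[49,10],[50,0]]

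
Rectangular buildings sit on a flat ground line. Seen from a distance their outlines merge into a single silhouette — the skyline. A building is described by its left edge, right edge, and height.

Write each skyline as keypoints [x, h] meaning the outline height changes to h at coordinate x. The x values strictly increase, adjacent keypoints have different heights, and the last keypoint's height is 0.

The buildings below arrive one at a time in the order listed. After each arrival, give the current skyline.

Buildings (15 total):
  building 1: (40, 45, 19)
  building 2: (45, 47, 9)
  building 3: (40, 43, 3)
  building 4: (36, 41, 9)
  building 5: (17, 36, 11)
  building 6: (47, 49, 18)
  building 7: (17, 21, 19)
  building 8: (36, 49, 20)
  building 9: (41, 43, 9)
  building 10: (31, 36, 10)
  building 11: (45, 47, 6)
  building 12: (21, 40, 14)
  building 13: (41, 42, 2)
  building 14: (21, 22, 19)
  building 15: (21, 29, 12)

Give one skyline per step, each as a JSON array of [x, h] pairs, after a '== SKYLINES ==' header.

== SKYLINES ==
[[40,19],[45,0]]
[[40,19],[45,9],[47,0]]
[[40,19],[45,9],[47,0]]
[[36,9],[40,19],[45,9],[47,0]]
[[17,11],[36,9],[40,19],[45,9],[47,0]]
[[17,11],[36,9],[40,19],[45,9],[47,18],[49,0]]
[[17,19],[21,11],[36,9],[40,19],[45,9],[47,18],[49,0]]
[[17,19],[21,11],[36,20],[49,0]]
[[17,19],[21,11],[36,20],[49,0]]
[[17,19],[21,11],[36,20],[49,0]]
[[17,19],[21,11],[36,20],[49,0]]
[[17,19],[21,14],[36,20],[49,0]]
[[17,19],[21,14],[36,20],[49,0]]
[[17,19],[22,14],[36,20],[49,0]]
[[17,19],[22,14],[36,20],[49,0]]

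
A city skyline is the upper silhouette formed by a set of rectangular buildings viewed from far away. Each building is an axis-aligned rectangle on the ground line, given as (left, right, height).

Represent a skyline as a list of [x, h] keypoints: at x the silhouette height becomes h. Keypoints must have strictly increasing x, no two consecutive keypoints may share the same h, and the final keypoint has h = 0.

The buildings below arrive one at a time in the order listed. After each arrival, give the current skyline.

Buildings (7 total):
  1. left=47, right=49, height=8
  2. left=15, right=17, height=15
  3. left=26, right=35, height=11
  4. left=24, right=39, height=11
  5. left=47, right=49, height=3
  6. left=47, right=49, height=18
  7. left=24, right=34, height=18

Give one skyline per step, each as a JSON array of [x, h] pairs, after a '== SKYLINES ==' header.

== SKYLINES ==
[[47,8],[49,0]]
[[15,15],[17,0],[47,8],[49,0]]
[[15,15],[17,0],[26,11],[35,0],[47,8],[49,0]]
[[15,15],[17,0],[24,11],[39,0],[47,8],[49,0]]
[[15,15],[17,0],[24,11],[39,0],[47,8],[49,0]]
[[15,15],[17,0],[24,11],[39,0],[47,18],[49,0]]
[[15,15],[17,0],[24,18],[34,11],[39,0],[47,18],[49,0]]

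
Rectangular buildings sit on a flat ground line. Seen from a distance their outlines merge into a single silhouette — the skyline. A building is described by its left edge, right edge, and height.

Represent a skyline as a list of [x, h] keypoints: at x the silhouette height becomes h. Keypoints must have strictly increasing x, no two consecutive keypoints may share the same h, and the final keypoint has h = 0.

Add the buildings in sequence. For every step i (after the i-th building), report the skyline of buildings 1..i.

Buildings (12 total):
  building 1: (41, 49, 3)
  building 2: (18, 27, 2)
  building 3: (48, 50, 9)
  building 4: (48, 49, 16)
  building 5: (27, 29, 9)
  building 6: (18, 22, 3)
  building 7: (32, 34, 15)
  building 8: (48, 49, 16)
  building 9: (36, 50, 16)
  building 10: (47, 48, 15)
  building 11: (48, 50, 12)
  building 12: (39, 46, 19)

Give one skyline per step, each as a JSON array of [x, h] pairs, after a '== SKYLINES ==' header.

== SKYLINES ==
[[41,3],[49,0]]
[[18,2],[27,0],[41,3],[49,0]]
[[18,2],[27,0],[41,3],[48,9],[50,0]]
[[18,2],[27,0],[41,3],[48,16],[49,9],[50,0]]
[[18,2],[27,9],[29,0],[41,3],[48,16],[49,9],[50,0]]
[[18,3],[22,2],[27,9],[29,0],[41,3],[48,16],[49,9],[50,0]]
[[18,3],[22,2],[27,9],[29,0],[32,15],[34,0],[41,3],[48,16],[49,9],[50,0]]
[[18,3],[22,2],[27,9],[29,0],[32,15],[34,0],[41,3],[48,16],[49,9],[50,0]]
[[18,3],[22,2],[27,9],[29,0],[32,15],[34,0],[36,16],[50,0]]
[[18,3],[22,2],[27,9],[29,0],[32,15],[34,0],[36,16],[50,0]]
[[18,3],[22,2],[27,9],[29,0],[32,15],[34,0],[36,16],[50,0]]
[[18,3],[22,2],[27,9],[29,0],[32,15],[34,0],[36,16],[39,19],[46,16],[50,0]]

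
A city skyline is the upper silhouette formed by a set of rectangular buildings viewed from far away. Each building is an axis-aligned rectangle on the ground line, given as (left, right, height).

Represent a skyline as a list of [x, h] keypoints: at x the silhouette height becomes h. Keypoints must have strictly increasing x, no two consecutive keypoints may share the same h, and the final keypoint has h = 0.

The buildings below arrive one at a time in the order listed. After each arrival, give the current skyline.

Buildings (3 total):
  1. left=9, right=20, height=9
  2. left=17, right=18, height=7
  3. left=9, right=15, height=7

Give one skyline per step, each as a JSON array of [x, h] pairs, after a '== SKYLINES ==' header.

== SKYLINES ==
[[9,9],[20,0]]
[[9,9],[20,0]]
[[9,9],[20,0]]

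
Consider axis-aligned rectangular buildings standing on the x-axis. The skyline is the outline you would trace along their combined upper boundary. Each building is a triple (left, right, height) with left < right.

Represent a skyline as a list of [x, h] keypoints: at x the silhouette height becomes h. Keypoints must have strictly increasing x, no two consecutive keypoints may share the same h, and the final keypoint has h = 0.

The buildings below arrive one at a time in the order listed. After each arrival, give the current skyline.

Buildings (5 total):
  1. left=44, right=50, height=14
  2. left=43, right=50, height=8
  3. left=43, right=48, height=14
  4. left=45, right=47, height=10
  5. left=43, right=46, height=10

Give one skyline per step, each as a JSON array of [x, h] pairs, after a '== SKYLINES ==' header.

== SKYLINES ==
[[44,14],[50,0]]
[[43,8],[44,14],[50,0]]
[[43,14],[50,0]]
[[43,14],[50,0]]
[[43,14],[50,0]]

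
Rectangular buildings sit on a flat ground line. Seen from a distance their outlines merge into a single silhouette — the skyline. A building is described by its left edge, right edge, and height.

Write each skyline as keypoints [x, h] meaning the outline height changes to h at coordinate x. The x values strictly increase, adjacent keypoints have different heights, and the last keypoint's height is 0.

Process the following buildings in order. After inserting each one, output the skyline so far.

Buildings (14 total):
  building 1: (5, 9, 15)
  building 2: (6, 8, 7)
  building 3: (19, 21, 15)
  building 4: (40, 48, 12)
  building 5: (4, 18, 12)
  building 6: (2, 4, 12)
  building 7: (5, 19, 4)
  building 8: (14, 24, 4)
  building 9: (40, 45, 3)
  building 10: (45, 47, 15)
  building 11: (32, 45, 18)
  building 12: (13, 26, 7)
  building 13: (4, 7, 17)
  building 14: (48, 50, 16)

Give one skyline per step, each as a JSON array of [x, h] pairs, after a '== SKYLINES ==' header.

== SKYLINES ==
[[5,15],[9,0]]
[[5,15],[9,0]]
[[5,15],[9,0],[19,15],[21,0]]
[[5,15],[9,0],[19,15],[21,0],[40,12],[48,0]]
[[4,12],[5,15],[9,12],[18,0],[19,15],[21,0],[40,12],[48,0]]
[[2,12],[5,15],[9,12],[18,0],[19,15],[21,0],[40,12],[48,0]]
[[2,12],[5,15],[9,12],[18,4],[19,15],[21,0],[40,12],[48,0]]
[[2,12],[5,15],[9,12],[18,4],[19,15],[21,4],[24,0],[40,12],[48,0]]
[[2,12],[5,15],[9,12],[18,4],[19,15],[21,4],[24,0],[40,12],[48,0]]
[[2,12],[5,15],[9,12],[18,4],[19,15],[21,4],[24,0],[40,12],[45,15],[47,12],[48,0]]
[[2,12],[5,15],[9,12],[18,4],[19,15],[21,4],[24,0],[32,18],[45,15],[47,12],[48,0]]
[[2,12],[5,15],[9,12],[18,7],[19,15],[21,7],[26,0],[32,18],[45,15],[47,12],[48,0]]
[[2,12],[4,17],[7,15],[9,12],[18,7],[19,15],[21,7],[26,0],[32,18],[45,15],[47,12],[48,0]]
[[2,12],[4,17],[7,15],[9,12],[18,7],[19,15],[21,7],[26,0],[32,18],[45,15],[47,12],[48,16],[50,0]]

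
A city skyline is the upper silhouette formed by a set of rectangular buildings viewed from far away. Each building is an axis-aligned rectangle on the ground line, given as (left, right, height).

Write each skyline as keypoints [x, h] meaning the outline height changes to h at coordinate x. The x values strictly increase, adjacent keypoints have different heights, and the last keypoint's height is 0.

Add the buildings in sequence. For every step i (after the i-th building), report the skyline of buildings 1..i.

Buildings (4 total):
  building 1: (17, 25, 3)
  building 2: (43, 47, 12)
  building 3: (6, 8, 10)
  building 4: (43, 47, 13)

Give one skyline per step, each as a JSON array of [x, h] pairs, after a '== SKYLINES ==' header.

== SKYLINES ==
[[17,3],[25,0]]
[[17,3],[25,0],[43,12],[47,0]]
[[6,10],[8,0],[17,3],[25,0],[43,12],[47,0]]
[[6,10],[8,0],[17,3],[25,0],[43,13],[47,0]]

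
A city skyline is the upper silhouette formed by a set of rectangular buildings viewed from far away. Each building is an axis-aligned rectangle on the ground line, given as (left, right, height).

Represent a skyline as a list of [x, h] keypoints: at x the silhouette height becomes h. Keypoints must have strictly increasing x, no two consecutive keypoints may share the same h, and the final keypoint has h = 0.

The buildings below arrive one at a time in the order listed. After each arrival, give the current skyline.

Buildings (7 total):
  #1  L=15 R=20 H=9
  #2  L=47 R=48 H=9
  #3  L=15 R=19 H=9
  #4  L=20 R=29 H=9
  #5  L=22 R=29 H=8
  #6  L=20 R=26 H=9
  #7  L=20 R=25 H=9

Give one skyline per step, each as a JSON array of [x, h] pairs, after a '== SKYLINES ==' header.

== SKYLINES ==
[[15,9],[20,0]]
[[15,9],[20,0],[47,9],[48,0]]
[[15,9],[20,0],[47,9],[48,0]]
[[15,9],[29,0],[47,9],[48,0]]
[[15,9],[29,0],[47,9],[48,0]]
[[15,9],[29,0],[47,9],[48,0]]
[[15,9],[29,0],[47,9],[48,0]]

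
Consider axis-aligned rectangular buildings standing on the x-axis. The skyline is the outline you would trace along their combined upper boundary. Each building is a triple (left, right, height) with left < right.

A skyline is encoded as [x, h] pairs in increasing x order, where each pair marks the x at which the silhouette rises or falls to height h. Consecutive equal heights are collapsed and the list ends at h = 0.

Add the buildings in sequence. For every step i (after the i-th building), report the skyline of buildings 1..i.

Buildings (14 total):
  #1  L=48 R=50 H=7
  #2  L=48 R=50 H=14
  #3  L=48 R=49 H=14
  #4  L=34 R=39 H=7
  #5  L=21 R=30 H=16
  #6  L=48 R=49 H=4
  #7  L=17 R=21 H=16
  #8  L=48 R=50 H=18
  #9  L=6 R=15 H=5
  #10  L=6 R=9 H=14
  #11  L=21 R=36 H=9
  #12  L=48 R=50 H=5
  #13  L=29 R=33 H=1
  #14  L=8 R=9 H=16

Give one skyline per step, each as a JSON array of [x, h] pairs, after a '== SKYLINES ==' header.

== SKYLINES ==
[[48,7],[50,0]]
[[48,14],[50,0]]
[[48,14],[50,0]]
[[34,7],[39,0],[48,14],[50,0]]
[[21,16],[30,0],[34,7],[39,0],[48,14],[50,0]]
[[21,16],[30,0],[34,7],[39,0],[48,14],[50,0]]
[[17,16],[30,0],[34,7],[39,0],[48,14],[50,0]]
[[17,16],[30,0],[34,7],[39,0],[48,18],[50,0]]
[[6,5],[15,0],[17,16],[30,0],[34,7],[39,0],[48,18],[50,0]]
[[6,14],[9,5],[15,0],[17,16],[30,0],[34,7],[39,0],[48,18],[50,0]]
[[6,14],[9,5],[15,0],[17,16],[30,9],[36,7],[39,0],[48,18],[50,0]]
[[6,14],[9,5],[15,0],[17,16],[30,9],[36,7],[39,0],[48,18],[50,0]]
[[6,14],[9,5],[15,0],[17,16],[30,9],[36,7],[39,0],[48,18],[50,0]]
[[6,14],[8,16],[9,5],[15,0],[17,16],[30,9],[36,7],[39,0],[48,18],[50,0]]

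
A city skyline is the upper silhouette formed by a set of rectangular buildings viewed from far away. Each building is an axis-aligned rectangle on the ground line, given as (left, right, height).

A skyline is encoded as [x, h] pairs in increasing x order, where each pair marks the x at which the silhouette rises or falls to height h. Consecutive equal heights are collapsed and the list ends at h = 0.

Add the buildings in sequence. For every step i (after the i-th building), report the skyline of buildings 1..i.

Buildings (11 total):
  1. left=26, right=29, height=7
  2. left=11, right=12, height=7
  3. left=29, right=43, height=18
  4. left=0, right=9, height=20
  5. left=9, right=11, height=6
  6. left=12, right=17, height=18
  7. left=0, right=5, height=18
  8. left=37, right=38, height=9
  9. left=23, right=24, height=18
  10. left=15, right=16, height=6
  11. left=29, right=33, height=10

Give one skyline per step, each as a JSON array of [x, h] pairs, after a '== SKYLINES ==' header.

== SKYLINES ==
[[26,7],[29,0]]
[[11,7],[12,0],[26,7],[29,0]]
[[11,7],[12,0],[26,7],[29,18],[43,0]]
[[0,20],[9,0],[11,7],[12,0],[26,7],[29,18],[43,0]]
[[0,20],[9,6],[11,7],[12,0],[26,7],[29,18],[43,0]]
[[0,20],[9,6],[11,7],[12,18],[17,0],[26,7],[29,18],[43,0]]
[[0,20],[9,6],[11,7],[12,18],[17,0],[26,7],[29,18],[43,0]]
[[0,20],[9,6],[11,7],[12,18],[17,0],[26,7],[29,18],[43,0]]
[[0,20],[9,6],[11,7],[12,18],[17,0],[23,18],[24,0],[26,7],[29,18],[43,0]]
[[0,20],[9,6],[11,7],[12,18],[17,0],[23,18],[24,0],[26,7],[29,18],[43,0]]
[[0,20],[9,6],[11,7],[12,18],[17,0],[23,18],[24,0],[26,7],[29,18],[43,0]]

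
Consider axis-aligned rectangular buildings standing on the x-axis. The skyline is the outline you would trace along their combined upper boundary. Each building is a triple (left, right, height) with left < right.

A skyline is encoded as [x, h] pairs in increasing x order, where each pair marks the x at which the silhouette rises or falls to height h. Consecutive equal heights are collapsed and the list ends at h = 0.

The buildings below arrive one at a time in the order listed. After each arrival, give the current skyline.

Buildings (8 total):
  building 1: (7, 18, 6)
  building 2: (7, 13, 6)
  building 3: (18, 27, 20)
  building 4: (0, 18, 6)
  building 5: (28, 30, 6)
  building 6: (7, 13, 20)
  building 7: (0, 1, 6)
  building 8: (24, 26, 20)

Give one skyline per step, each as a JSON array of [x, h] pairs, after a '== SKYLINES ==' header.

== SKYLINES ==
[[7,6],[18,0]]
[[7,6],[18,0]]
[[7,6],[18,20],[27,0]]
[[0,6],[18,20],[27,0]]
[[0,6],[18,20],[27,0],[28,6],[30,0]]
[[0,6],[7,20],[13,6],[18,20],[27,0],[28,6],[30,0]]
[[0,6],[7,20],[13,6],[18,20],[27,0],[28,6],[30,0]]
[[0,6],[7,20],[13,6],[18,20],[27,0],[28,6],[30,0]]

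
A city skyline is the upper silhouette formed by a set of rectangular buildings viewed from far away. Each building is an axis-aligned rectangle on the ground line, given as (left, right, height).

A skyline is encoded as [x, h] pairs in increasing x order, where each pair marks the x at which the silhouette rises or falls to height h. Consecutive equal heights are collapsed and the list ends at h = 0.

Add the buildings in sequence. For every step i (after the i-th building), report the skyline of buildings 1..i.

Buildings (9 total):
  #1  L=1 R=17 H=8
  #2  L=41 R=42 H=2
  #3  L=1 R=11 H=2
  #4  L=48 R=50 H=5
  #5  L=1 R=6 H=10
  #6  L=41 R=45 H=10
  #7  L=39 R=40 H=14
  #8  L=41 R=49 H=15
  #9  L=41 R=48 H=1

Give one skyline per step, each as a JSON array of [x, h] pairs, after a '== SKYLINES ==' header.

== SKYLINES ==
[[1,8],[17,0]]
[[1,8],[17,0],[41,2],[42,0]]
[[1,8],[17,0],[41,2],[42,0]]
[[1,8],[17,0],[41,2],[42,0],[48,5],[50,0]]
[[1,10],[6,8],[17,0],[41,2],[42,0],[48,5],[50,0]]
[[1,10],[6,8],[17,0],[41,10],[45,0],[48,5],[50,0]]
[[1,10],[6,8],[17,0],[39,14],[40,0],[41,10],[45,0],[48,5],[50,0]]
[[1,10],[6,8],[17,0],[39,14],[40,0],[41,15],[49,5],[50,0]]
[[1,10],[6,8],[17,0],[39,14],[40,0],[41,15],[49,5],[50,0]]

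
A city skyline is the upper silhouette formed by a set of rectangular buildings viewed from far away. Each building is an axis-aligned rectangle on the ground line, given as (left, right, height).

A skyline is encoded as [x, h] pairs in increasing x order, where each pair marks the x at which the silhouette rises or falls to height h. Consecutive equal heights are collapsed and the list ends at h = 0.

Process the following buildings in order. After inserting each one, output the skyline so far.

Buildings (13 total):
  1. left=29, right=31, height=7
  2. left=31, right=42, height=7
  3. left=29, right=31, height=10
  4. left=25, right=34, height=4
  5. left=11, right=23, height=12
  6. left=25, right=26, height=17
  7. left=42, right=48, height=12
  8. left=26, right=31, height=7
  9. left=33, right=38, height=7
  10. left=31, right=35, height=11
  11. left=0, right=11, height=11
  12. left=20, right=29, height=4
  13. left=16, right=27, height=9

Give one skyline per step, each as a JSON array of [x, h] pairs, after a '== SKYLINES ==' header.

== SKYLINES ==
[[29,7],[31,0]]
[[29,7],[42,0]]
[[29,10],[31,7],[42,0]]
[[25,4],[29,10],[31,7],[42,0]]
[[11,12],[23,0],[25,4],[29,10],[31,7],[42,0]]
[[11,12],[23,0],[25,17],[26,4],[29,10],[31,7],[42,0]]
[[11,12],[23,0],[25,17],[26,4],[29,10],[31,7],[42,12],[48,0]]
[[11,12],[23,0],[25,17],[26,7],[29,10],[31,7],[42,12],[48,0]]
[[11,12],[23,0],[25,17],[26,7],[29,10],[31,7],[42,12],[48,0]]
[[11,12],[23,0],[25,17],[26,7],[29,10],[31,11],[35,7],[42,12],[48,0]]
[[0,11],[11,12],[23,0],[25,17],[26,7],[29,10],[31,11],[35,7],[42,12],[48,0]]
[[0,11],[11,12],[23,4],[25,17],[26,7],[29,10],[31,11],[35,7],[42,12],[48,0]]
[[0,11],[11,12],[23,9],[25,17],[26,9],[27,7],[29,10],[31,11],[35,7],[42,12],[48,0]]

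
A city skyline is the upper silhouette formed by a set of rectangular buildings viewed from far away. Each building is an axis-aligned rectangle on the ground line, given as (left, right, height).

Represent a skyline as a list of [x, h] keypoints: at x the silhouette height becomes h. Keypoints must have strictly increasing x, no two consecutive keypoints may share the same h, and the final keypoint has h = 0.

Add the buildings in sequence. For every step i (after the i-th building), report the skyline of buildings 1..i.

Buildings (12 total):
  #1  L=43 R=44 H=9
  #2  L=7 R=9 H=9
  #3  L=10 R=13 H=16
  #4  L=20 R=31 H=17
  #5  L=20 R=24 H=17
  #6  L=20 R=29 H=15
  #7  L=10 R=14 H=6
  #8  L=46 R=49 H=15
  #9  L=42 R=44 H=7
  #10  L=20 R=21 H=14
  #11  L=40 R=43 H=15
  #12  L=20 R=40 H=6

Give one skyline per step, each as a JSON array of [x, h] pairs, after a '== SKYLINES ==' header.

== SKYLINES ==
[[43,9],[44,0]]
[[7,9],[9,0],[43,9],[44,0]]
[[7,9],[9,0],[10,16],[13,0],[43,9],[44,0]]
[[7,9],[9,0],[10,16],[13,0],[20,17],[31,0],[43,9],[44,0]]
[[7,9],[9,0],[10,16],[13,0],[20,17],[31,0],[43,9],[44,0]]
[[7,9],[9,0],[10,16],[13,0],[20,17],[31,0],[43,9],[44,0]]
[[7,9],[9,0],[10,16],[13,6],[14,0],[20,17],[31,0],[43,9],[44,0]]
[[7,9],[9,0],[10,16],[13,6],[14,0],[20,17],[31,0],[43,9],[44,0],[46,15],[49,0]]
[[7,9],[9,0],[10,16],[13,6],[14,0],[20,17],[31,0],[42,7],[43,9],[44,0],[46,15],[49,0]]
[[7,9],[9,0],[10,16],[13,6],[14,0],[20,17],[31,0],[42,7],[43,9],[44,0],[46,15],[49,0]]
[[7,9],[9,0],[10,16],[13,6],[14,0],[20,17],[31,0],[40,15],[43,9],[44,0],[46,15],[49,0]]
[[7,9],[9,0],[10,16],[13,6],[14,0],[20,17],[31,6],[40,15],[43,9],[44,0],[46,15],[49,0]]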